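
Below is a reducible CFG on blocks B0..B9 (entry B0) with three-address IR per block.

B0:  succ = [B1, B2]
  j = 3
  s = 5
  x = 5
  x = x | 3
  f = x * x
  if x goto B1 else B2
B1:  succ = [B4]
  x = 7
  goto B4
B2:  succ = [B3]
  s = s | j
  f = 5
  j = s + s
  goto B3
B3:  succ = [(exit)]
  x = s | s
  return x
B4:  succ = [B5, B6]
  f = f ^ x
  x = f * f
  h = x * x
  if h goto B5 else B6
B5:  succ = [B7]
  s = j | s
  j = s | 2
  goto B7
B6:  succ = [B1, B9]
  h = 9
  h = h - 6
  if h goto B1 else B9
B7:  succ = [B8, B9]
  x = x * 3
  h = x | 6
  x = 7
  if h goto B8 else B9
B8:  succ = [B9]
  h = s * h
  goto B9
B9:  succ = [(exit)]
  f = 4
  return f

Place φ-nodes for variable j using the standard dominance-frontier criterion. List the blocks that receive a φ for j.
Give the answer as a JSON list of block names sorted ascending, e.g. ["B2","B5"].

Answer: ["B9"]

Analysis:
idom tree: B1←B0 B2←B0 B3←B2 B4←B1 B5←B4 B6←B4 B7←B5 B8←B7 B9←B4
Dom at joins:
  B1: preds {B0,B6}: {B0} ∩ {B0,B1,B4,B6} = {B0}; idom=B0
  B9: preds {B6,B7,B8}: {B0,B1,B4,B6} ∩ {B0,B1,B4,B5,B7} ∩ {B0,B1,B4,B5,B7,B8} = {B0,B1,B4}; idom=B4

DF walk-up:
  join B1 pred B0: · stop@B0
  join B1 pred B6: B6→B4→B1 stop@B0
  join B9 pred B6: B6 stop@B4
  join B9 pred B7: B7→B5 stop@B4
  join B9 pred B8: B8→B7→B5 stop@B4
  B0 → ∅
  B1 → {B1}
  B2 → ∅
  B3 → ∅
  B4 → {B1}
  B5 → {B9}
  B6 → {B1,B9}
  B7 → {B9}
  B8 → {B9}
  B9 → ∅

φ for j: defs {B0,B2,B5}
  DF⁺ = {B9}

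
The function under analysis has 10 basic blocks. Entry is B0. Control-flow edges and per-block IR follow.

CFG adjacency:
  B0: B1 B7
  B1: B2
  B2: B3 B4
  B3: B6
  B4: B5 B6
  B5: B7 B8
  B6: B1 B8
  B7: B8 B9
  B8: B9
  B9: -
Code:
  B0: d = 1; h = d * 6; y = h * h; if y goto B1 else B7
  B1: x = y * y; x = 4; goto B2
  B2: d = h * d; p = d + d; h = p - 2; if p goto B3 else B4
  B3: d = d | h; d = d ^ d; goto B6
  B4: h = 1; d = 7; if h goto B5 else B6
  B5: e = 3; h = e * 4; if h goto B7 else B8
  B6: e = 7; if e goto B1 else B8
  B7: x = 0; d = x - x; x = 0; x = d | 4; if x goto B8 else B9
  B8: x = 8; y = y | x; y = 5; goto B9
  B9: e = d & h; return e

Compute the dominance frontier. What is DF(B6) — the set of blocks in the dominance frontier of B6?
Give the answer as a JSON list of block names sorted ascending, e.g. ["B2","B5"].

Answer: ["B1", "B8"]

Derivation:
idom tree: B1←B0 B2←B1 B3←B2 B4←B2 B5←B4 B6←B2 B7←B0 B8←B0 B9←B0
Join-block Dom:
  B1: preds {B0,B6}: {B0} ∩ {B0,B1,B2,B6} = {B0}; idom=B0
  B6: preds {B3,B4}: {B0,B1,B2,B3} ∩ {B0,B1,B2,B4} = {B0,B1,B2}; idom=B2
  B7: preds {B0,B5}: {B0} ∩ {B0,B1,B2,B4,B5} = {B0}; idom=B0
  B8: preds {B5,B6,B7}: {B0,B1,B2,B4,B5} ∩ {B0,B1,B2,B6} ∩ {B0,B7} = {B0}; idom=B0
  B9: preds {B7,B8}: {B0,B7} ∩ {B0,B8} = {B0}; idom=B0

DF derivation:
  join B1 pred B0: · stop@B0
  join B1 pred B6: B6→B2→B1 stop@B0
  join B6 pred B3: B3 stop@B2
  join B6 pred B4: B4 stop@B2
  join B7 pred B0: · stop@B0
  join B7 pred B5: B5→B4→B2→B1 stop@B0
  join B8 pred B5: B5→B4→B2→B1 stop@B0
  join B8 pred B6: B6→B2→B1 stop@B0
  join B8 pred B7: B7 stop@B0
  join B9 pred B7: B7 stop@B0
  join B9 pred B8: B8 stop@B0
  B0 → ∅
  B1 → {B1,B7,B8}
  B2 → {B1,B7,B8}
  B3 → {B6}
  B4 → {B6,B7,B8}
  B5 → {B7,B8}
  B6 → {B1,B8}
  B7 → {B8,B9}
  B8 → {B9}
  B9 → ∅

DF(B6) = ["B1", "B8"]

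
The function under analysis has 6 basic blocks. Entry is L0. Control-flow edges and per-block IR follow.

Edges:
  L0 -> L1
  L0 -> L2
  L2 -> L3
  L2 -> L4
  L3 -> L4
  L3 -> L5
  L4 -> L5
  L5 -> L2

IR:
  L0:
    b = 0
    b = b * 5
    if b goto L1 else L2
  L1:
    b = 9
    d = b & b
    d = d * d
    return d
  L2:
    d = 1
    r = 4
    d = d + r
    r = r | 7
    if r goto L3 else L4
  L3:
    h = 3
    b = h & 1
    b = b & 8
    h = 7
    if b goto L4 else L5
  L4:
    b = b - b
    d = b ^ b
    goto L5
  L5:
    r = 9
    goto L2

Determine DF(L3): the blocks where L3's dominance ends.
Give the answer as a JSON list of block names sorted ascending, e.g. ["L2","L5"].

idom tree: L1←L0 L2←L0 L3←L2 L4←L2 L5←L2
Join-block Dom:
  L2: preds {L0,L5}: {L0} ∩ {L0,L2,L5} = {L0}; idom=L0
  L4: preds {L2,L3}: {L0,L2} ∩ {L0,L2,L3} = {L0,L2}; idom=L2
  L5: preds {L3,L4}: {L0,L2,L3} ∩ {L0,L2,L4} = {L0,L2}; idom=L2

DF derivation:
  join L2 pred L0: · stop@L0
  join L2 pred L5: L5→L2 stop@L0
  join L4 pred L2: · stop@L2
  join L4 pred L3: L3 stop@L2
  join L5 pred L3: L3 stop@L2
  join L5 pred L4: L4 stop@L2
  L0: DF=∅
  L1: DF=∅
  L2: DF={L2}
  L3: DF={L4,L5}
  L4: DF={L5}
  L5: DF={L2}

DF(L3) = ["L4", "L5"]

Answer: ["L4", "L5"]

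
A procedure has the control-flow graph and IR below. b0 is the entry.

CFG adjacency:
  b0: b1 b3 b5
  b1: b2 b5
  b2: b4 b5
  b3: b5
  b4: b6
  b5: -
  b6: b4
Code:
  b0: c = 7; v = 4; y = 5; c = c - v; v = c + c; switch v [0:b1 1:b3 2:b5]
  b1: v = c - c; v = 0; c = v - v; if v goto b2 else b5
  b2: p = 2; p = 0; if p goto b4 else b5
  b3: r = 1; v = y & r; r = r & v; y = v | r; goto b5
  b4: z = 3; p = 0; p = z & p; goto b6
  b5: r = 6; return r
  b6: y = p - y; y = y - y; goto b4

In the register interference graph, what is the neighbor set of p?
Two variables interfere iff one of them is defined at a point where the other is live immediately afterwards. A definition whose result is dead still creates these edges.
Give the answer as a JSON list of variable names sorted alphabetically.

Block summaries:
  b0: def={c,v,y} ue=∅
  b1: def={c,v} ue={c}
  b2: def={p} ue=∅
  b3: def={r,v,y} ue={y}
  b4: def={p,z} ue=∅
  b5: def={r} ue=∅
  b6: def={y} ue={p,y}

Live sets:
  b0 li=∅ lo={c,y}
  b1 li={c,y} lo={y}
  b2 li={y} lo={y}
  b3 li={y} lo=∅
  b4 li={y} lo={p,y}
  b5 li=∅ lo=∅
  b6 li={p,y} lo={y}

Conflict graph:
  c↔{v,y}
  p↔{y,z}
  r↔{v,y}
  v↔{c,r,y}
  y↔{c,p,r,v,z}
  z↔{p,y}

N(p) = ["y", "z"]

Answer: ["y", "z"]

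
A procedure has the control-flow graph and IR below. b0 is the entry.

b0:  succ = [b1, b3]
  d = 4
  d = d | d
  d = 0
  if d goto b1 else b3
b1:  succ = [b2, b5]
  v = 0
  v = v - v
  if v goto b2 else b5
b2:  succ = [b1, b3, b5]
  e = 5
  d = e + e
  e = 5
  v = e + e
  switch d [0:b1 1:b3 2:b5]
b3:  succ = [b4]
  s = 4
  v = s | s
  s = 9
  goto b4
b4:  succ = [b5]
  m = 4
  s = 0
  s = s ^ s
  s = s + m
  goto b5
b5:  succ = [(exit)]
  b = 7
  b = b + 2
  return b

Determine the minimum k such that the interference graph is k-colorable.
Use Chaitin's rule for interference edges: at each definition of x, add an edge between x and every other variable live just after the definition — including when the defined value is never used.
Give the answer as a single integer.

Answer: 2

Working:
Block summaries:
  b0: {d} / ∅
  b1: {v} / ∅
  b2: {d,e,v} / ∅
  b3: {s,v} / ∅
  b4: {m,s} / ∅
  b5: {b} / ∅

Liveness:
  b0 li=∅ lo=∅
  b1 li=∅ lo=∅
  b2 li=∅ lo=∅
  b3 li=∅ lo=∅
  b4 li=∅ lo=∅
  b5 li=∅ lo=∅

Conflict graph:
  b: ∅
  d: {e,v}
  e: {d}
  m: {s}
  s: {m}
  v: {d}

Colouring:
  clique {d,e} ⇒ need ≥ 2
  2-colouring: R0={b,d,m}  R1={e,s,v}
  χ = 2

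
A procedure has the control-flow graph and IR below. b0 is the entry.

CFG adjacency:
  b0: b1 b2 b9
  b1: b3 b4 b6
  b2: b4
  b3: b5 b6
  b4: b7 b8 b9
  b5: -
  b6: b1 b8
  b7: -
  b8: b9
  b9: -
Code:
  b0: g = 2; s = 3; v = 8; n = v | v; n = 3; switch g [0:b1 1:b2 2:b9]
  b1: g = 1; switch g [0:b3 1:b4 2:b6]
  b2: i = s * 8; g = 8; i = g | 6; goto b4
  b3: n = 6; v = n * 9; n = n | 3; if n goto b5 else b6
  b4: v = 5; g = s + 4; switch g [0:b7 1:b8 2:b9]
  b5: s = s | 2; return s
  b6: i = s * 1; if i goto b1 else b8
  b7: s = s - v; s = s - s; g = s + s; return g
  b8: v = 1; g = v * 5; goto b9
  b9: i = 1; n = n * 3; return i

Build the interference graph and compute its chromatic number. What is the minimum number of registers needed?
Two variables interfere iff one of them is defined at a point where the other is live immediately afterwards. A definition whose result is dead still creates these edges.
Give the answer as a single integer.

Answer: 4

Derivation:
Per-block:
  b0 def {g,n,s,v} use ∅
  b1 def {g} use ∅
  b2 def {g,i} use {s}
  b3 def {n,v} use ∅
  b4 def {g,v} use {s}
  b5 def {s} use {s}
  b6 def {i} use {s}
  b7 def {g,s} use {s,v}
  b8 def {g,v} use ∅
  b9 def {i,n} use {n}

Live sets:
  b0: in=∅ out={n,s}
  b1: in={n,s} out={n,s}
  b2: in={n,s} out={n,s}
  b3: in={s} out={n,s}
  b4: in={n,s} out={n,s,v}
  b5: in={s} out=∅
  b6: in={n,s} out={n,s}
  b7: in={s,v} out=∅
  b8: in={n} out={n}
  b9: in={n} out=∅

Interference:
  g↔{n,s,v}
  i↔{n,s}
  n↔{g,i,s,v}
  s↔{g,i,n,v}
  v↔{g,n,s}

Registers:
  clique {g,n,s,v} ⇒ need ≥ 4
  assign g→c2 i→c2 n→c0 s→c1 v→c3 — no edge inside a register ⇒ χ ≤ 4
  χ = 4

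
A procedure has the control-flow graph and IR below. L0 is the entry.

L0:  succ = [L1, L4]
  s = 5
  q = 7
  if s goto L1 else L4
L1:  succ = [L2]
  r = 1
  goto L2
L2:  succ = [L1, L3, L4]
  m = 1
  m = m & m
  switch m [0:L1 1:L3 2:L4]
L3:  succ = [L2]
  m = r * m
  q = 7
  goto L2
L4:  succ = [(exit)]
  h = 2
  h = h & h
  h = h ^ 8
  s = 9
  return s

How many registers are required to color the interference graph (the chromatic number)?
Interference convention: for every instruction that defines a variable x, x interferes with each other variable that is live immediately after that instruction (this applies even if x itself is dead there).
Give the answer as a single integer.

Answer: 2

Working:
Per-block:
  L0: def={q,s} ue=∅
  L1: def={r} ue=∅
  L2: def={m} ue=∅
  L3: def={m,q} ue={m,r}
  L4: def={h,s} ue=∅

Live sets:
  live L0: ∅→∅
  live L1: ∅→{r}
  live L2: {r}→{m,r}
  live L3: {m,r}→{r}
  live L4: ∅→∅

Interference:
  h↔∅
  m↔{r}
  q↔{r,s}
  r↔{m,q}
  s↔{q}

Colouring:
  clique {m,r} ⇒ need ≥ 2
  2-colouring: R0={h,m,q}  R1={r,s}
  χ = 2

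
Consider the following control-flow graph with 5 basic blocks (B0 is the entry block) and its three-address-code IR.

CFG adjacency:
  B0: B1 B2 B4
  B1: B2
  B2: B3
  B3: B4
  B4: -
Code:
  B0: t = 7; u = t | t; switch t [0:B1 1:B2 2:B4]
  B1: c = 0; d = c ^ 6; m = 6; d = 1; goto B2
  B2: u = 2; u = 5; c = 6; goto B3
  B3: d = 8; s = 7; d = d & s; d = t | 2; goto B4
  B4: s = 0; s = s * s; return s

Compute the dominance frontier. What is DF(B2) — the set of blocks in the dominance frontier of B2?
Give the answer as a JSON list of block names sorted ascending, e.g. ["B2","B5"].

Answer: ["B4"]

Analysis:
idom tree: B1←B0 B2←B0 B3←B2 B4←B0
Dom at joins:
  B2: preds {B0,B1}: {B0} ∩ {B0,B1} = {B0}; idom=B0
  B4: preds {B0,B3}: {B0} ∩ {B0,B2,B3} = {B0}; idom=B0

Frontier:
  B2←B0: walk · to B0
  B2←B1: walk B1 to B0
  B4←B0: walk · to B0
  B4←B3: walk B3→B2 to B0
  B0 → ∅
  B1 → {B2}
  B2 → {B4}
  B3 → {B4}
  B4 → ∅

DF(B2) = ["B4"]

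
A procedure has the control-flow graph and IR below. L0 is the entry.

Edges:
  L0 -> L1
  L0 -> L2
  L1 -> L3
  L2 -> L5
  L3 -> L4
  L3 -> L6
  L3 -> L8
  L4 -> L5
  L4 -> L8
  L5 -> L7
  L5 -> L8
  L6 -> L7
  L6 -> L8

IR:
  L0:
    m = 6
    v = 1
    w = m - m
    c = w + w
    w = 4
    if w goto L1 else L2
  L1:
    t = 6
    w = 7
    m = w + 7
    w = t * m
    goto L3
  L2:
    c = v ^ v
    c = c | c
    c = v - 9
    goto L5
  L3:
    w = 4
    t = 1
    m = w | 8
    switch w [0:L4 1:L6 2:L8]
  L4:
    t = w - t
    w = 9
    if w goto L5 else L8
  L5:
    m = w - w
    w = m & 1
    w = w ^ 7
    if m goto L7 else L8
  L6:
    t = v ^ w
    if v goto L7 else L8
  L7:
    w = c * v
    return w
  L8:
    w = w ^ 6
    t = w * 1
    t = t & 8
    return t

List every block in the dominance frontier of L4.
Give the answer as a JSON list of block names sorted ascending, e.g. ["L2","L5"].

idom tree: L1←L0 L2←L0 L3←L1 L4←L3 L5←L0 L6←L3 L7←L0 L8←L0
Dom at joins:
  L5: preds {L2,L4}: {L0,L2} ∩ {L0,L1,L3,L4} = {L0}; idom=L0
  L7: preds {L5,L6}: {L0,L5} ∩ {L0,L1,L3,L6} = {L0}; idom=L0
  L8: preds {L3,L4,L5,L6}: {L0,L1,L3} ∩ {L0,L1,L3,L4} ∩ {L0,L5} ∩ {L0,L1,L3,L6} = {L0}; idom=L0

DF derivation:
  L5←L2: walk L2 to L0
  L5←L4: walk L4→L3→L1 to L0
  L7←L5: walk L5 to L0
  L7←L6: walk L6→L3→L1 to L0
  L8←L3: walk L3→L1 to L0
  L8←L4: walk L4→L3→L1 to L0
  L8←L5: walk L5 to L0
  L8←L6: walk L6→L3→L1 to L0
  DF(L0)=∅
  DF(L1)={L5,L7,L8}
  DF(L2)={L5}
  DF(L3)={L5,L7,L8}
  DF(L4)={L5,L8}
  DF(L5)={L7,L8}
  DF(L6)={L7,L8}
  DF(L7)=∅
  DF(L8)=∅

DF(L4) = ["L5", "L8"]

Answer: ["L5", "L8"]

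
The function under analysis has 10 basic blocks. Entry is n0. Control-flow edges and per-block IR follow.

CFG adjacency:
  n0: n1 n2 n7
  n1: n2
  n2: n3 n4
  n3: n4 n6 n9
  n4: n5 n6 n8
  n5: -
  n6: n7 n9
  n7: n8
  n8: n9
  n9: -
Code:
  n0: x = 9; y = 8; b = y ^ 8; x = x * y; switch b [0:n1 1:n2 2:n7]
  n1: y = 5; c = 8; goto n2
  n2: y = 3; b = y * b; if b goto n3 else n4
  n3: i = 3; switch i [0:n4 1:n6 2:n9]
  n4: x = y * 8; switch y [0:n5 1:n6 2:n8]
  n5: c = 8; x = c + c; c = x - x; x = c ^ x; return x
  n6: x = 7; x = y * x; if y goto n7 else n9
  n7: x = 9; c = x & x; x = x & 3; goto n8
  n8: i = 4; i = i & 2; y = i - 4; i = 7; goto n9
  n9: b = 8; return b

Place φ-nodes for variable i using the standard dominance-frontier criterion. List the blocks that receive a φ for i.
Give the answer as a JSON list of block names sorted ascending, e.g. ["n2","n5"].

idom tree: n1←n0 n2←n0 n3←n2 n4←n2 n5←n4 n6←n2 n7←n0 n8←n0 n9←n0
Dom∩ at merges:
  n2: preds {n0,n1}: {n0} ∩ {n0,n1} = {n0}; idom=n0
  n4: preds {n2,n3}: {n0,n2} ∩ {n0,n2,n3} = {n0,n2}; idom=n2
  n6: preds {n3,n4}: {n0,n2,n3} ∩ {n0,n2,n4} = {n0,n2}; idom=n2
  n7: preds {n0,n6}: {n0} ∩ {n0,n2,n6} = {n0}; idom=n0
  n8: preds {n4,n7}: {n0,n2,n4} ∩ {n0,n7} = {n0}; idom=n0
  n9: preds {n3,n6,n8}: {n0,n2,n3} ∩ {n0,n2,n6} ∩ {n0,n8} = {n0}; idom=n0

Frontier:
  n2←n0: walk · to n0
  n2←n1: walk n1 to n0
  n4←n2: walk · to n2
  n4←n3: walk n3 to n2
  n6←n3: walk n3 to n2
  n6←n4: walk n4 to n2
  n7←n0: walk · to n0
  n7←n6: walk n6→n2 to n0
  n8←n4: walk n4→n2 to n0
  n8←n7: walk n7 to n0
  n9←n3: walk n3→n2 to n0
  n9←n6: walk n6→n2 to n0
  n9←n8: walk n8 to n0
  DF(n0)=∅
  DF(n1)={n2}
  DF(n2)={n7,n8,n9}
  DF(n3)={n4,n6,n9}
  DF(n4)={n6,n8}
  DF(n5)=∅
  DF(n6)={n7,n9}
  DF(n7)={n8}
  DF(n8)={n9}
  DF(n9)=∅

φ for i: defs {n3,n8}
  DF⁺ = {n4,n6,n7,n8,n9}

Answer: ["n4", "n6", "n7", "n8", "n9"]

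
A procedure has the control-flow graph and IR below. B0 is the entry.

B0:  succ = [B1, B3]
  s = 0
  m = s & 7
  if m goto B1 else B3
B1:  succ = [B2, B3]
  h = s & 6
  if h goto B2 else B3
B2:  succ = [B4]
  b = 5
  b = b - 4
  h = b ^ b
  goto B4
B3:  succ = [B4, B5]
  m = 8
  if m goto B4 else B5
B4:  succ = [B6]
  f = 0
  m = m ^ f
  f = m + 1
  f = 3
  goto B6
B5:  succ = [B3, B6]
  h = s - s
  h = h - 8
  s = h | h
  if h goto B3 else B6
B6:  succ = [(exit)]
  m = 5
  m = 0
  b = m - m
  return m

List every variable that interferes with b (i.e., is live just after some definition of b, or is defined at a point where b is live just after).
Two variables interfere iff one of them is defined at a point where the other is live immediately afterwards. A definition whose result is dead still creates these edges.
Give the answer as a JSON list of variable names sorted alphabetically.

Answer: ["m"]

Derivation:
Per-block:
  B0: def={m,s} ue=∅
  B1: def={h} ue={s}
  B2: def={b,h} ue=∅
  B3: def={m} ue=∅
  B4: def={f,m} ue={m}
  B5: def={h,s} ue={s}
  B6: def={b,m} ue=∅

Backward fixpoint:
  live B0: ∅→{m,s}
  live B1: {m,s}→{m,s}
  live B2: {m}→{m}
  live B3: {s}→{m,s}
  live B4: {m}→∅
  live B5: {s}→{s}
  live B6: ∅→∅

Interference:
  b — {m}
  f — {m}
  h — {m,s}
  m — {b,f,h,s}
  s — {h,m}

N(b) = ["m"]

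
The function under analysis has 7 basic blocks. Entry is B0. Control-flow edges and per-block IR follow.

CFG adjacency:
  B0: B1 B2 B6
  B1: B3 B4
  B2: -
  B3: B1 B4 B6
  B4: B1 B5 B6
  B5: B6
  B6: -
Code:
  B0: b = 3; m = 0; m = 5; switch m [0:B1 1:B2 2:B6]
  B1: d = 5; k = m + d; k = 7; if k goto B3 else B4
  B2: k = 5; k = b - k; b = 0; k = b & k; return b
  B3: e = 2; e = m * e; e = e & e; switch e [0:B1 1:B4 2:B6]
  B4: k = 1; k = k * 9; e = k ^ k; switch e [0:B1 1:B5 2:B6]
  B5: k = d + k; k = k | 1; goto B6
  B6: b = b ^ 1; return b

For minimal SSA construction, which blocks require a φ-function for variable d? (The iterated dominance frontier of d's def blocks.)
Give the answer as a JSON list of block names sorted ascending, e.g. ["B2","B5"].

idom tree: B1←B0 B2←B0 B3←B1 B4←B1 B5←B4 B6←B0
Dom at joins:
  B1: preds {B0,B3,B4}: {B0} ∩ {B0,B1,B3} ∩ {B0,B1,B4} = {B0}; idom=B0
  B4: preds {B1,B3}: {B0,B1} ∩ {B0,B1,B3} = {B0,B1}; idom=B1
  B6: preds {B0,B3,B4,B5}: {B0} ∩ {B0,B1,B3} ∩ {B0,B1,B4} ∩ {B0,B1,B4,B5} = {B0}; idom=B0

DF walk-up:
  B1←B0: walk · to B0
  B1←B3: walk B3→B1 to B0
  B1←B4: walk B4→B1 to B0
  B4←B1: walk · to B1
  B4←B3: walk B3 to B1
  B6←B0: walk · to B0
  B6←B3: walk B3→B1 to B0
  B6←B4: walk B4→B1 to B0
  B6←B5: walk B5→B4→B1 to B0
  B0: DF=∅
  B1: DF={B1,B6}
  B2: DF=∅
  B3: DF={B1,B4,B6}
  B4: DF={B1,B6}
  B5: DF={B6}
  B6: DF=∅

φ for d: defs {B1}
  DF⁺ = {B1,B6}

Answer: ["B1", "B6"]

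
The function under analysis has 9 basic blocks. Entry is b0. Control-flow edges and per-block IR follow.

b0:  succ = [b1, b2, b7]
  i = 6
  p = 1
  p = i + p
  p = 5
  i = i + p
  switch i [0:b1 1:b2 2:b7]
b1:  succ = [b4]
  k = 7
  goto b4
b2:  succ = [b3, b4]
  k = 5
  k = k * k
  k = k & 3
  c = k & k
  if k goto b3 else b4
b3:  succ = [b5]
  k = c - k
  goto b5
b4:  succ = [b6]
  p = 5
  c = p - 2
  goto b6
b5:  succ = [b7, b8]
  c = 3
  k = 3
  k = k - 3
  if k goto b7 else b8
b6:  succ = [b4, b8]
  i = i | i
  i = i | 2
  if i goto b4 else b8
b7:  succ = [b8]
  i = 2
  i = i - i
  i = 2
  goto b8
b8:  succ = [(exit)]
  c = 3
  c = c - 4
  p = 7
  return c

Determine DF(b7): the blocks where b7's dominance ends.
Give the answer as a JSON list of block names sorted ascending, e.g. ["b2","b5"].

Answer: ["b8"]

Analysis:
idom tree: b1←b0 b2←b0 b3←b2 b4←b0 b5←b3 b6←b4 b7←b0 b8←b0
Join-block Dom:
  b4: preds {b1,b2,b6}: {b0,b1} ∩ {b0,b2} ∩ {b0,b4,b6} = {b0}; idom=b0
  b7: preds {b0,b5}: {b0} ∩ {b0,b2,b3,b5} = {b0}; idom=b0
  b8: preds {b5,b6,b7}: {b0,b2,b3,b5} ∩ {b0,b4,b6} ∩ {b0,b7} = {b0}; idom=b0

DF derivation:
  join b4 pred b1: b1 stop@b0
  join b4 pred b2: b2 stop@b0
  join b4 pred b6: b6→b4 stop@b0
  join b7 pred b0: · stop@b0
  join b7 pred b5: b5→b3→b2 stop@b0
  join b8 pred b5: b5→b3→b2 stop@b0
  join b8 pred b6: b6→b4 stop@b0
  join b8 pred b7: b7 stop@b0
  DF(b0)=∅
  DF(b1)={b4}
  DF(b2)={b4,b7,b8}
  DF(b3)={b7,b8}
  DF(b4)={b4,b8}
  DF(b5)={b7,b8}
  DF(b6)={b4,b8}
  DF(b7)={b8}
  DF(b8)=∅

DF(b7) = ["b8"]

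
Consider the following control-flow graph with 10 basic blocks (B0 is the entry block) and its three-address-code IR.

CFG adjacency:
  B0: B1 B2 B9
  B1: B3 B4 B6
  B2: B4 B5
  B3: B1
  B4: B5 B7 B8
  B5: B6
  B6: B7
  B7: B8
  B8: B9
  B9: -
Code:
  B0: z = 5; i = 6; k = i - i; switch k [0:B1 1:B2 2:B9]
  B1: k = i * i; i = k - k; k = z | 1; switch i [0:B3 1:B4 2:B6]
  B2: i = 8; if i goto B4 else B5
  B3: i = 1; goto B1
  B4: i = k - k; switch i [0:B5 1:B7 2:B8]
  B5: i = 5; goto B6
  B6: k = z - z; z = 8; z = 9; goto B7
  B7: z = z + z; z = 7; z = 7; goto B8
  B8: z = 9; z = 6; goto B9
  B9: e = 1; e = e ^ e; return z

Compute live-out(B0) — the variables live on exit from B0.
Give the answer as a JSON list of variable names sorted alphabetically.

Answer: ["i", "k", "z"]

Derivation:
Per-block:
  B0: def={i,k,z} ue=∅
  B1: def={i,k} ue={i,z}
  B2: def={i} ue=∅
  B3: def={i} ue=∅
  B4: def={i} ue={k}
  B5: def={i} ue=∅
  B6: def={k,z} ue={z}
  B7: def={z} ue={z}
  B8: def={z} ue=∅
  B9: def={e} ue={z}

Live sets:
  B0 li=∅ lo={i,k,z}
  B1 li={i,z} lo={k,z}
  B2 li={k,z} lo={k,z}
  B3 li={z} lo={i,z}
  B4 li={k,z} lo={z}
  B5 li={z} lo={z}
  B6 li={z} lo={z}
  B7 li={z} lo=∅
  B8 li=∅ lo={z}
  B9 li={z} lo=∅

live-out(B0) = ["i", "k", "z"]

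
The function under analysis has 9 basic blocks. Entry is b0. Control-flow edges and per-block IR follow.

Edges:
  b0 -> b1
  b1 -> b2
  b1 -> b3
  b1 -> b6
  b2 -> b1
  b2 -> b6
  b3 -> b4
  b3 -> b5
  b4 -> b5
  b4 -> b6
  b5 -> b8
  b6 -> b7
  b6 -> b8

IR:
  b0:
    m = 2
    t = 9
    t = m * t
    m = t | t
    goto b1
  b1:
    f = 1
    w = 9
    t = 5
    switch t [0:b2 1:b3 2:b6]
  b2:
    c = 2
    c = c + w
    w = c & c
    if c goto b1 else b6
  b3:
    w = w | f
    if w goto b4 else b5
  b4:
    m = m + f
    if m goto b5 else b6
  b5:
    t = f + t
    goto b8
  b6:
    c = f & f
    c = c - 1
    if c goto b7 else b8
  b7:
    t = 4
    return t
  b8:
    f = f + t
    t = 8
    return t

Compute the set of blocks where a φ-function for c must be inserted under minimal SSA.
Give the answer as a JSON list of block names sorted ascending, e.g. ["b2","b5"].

idom tree: b1←b0 b2←b1 b3←b1 b4←b3 b5←b3 b6←b1 b7←b6 b8←b1
Join-block Dom:
  b1: preds {b0,b2}: {b0} ∩ {b0,b1,b2} = {b0}; idom=b0
  b5: preds {b3,b4}: {b0,b1,b3} ∩ {b0,b1,b3,b4} = {b0,b1,b3}; idom=b3
  b6: preds {b1,b2,b4}: {b0,b1} ∩ {b0,b1,b2} ∩ {b0,b1,b3,b4} = {b0,b1}; idom=b1
  b8: preds {b5,b6}: {b0,b1,b3,b5} ∩ {b0,b1,b6} = {b0,b1}; idom=b1

DF walk-up:
  join b1 pred b0: · stop@b0
  join b1 pred b2: b2→b1 stop@b0
  join b5 pred b3: · stop@b3
  join b5 pred b4: b4 stop@b3
  join b6 pred b1: · stop@b1
  join b6 pred b2: b2 stop@b1
  join b6 pred b4: b4→b3 stop@b1
  join b8 pred b5: b5→b3 stop@b1
  join b8 pred b6: b6 stop@b1
  b0 → ∅
  b1 → {b1}
  b2 → {b1,b6}
  b3 → {b6,b8}
  b4 → {b5,b6}
  b5 → {b8}
  b6 → {b8}
  b7 → ∅
  b8 → ∅

φ for c: defs {b2,b6}
  DF⁺ = {b1,b6,b8}

Answer: ["b1", "b6", "b8"]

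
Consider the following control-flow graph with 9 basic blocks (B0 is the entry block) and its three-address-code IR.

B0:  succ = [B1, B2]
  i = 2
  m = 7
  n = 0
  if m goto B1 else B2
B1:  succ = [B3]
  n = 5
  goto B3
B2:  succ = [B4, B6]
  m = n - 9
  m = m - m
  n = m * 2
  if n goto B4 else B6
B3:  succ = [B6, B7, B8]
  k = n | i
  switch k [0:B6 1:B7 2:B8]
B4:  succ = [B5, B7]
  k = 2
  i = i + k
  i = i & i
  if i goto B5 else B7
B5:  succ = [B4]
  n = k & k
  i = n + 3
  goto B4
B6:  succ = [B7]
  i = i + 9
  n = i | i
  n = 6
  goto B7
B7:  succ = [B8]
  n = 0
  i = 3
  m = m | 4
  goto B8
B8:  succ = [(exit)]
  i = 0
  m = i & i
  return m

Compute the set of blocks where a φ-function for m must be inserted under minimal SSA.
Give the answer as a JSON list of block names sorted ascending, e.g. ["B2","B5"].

idom tree: B1←B0 B2←B0 B3←B1 B4←B2 B5←B4 B6←B0 B7←B0 B8←B0
Dom at joins:
  B4: preds {B2,B5}: {B0,B2} ∩ {B0,B2,B4,B5} = {B0,B2}; idom=B2
  B6: preds {B2,B3}: {B0,B2} ∩ {B0,B1,B3} = {B0}; idom=B0
  B7: preds {B3,B4,B6}: {B0,B1,B3} ∩ {B0,B2,B4} ∩ {B0,B6} = {B0}; idom=B0
  B8: preds {B3,B7}: {B0,B1,B3} ∩ {B0,B7} = {B0}; idom=B0

DF walk-up:
  B4←B2: walk · to B2
  B4←B5: walk B5→B4 to B2
  B6←B2: walk B2 to B0
  B6←B3: walk B3→B1 to B0
  B7←B3: walk B3→B1 to B0
  B7←B4: walk B4→B2 to B0
  B7←B6: walk B6 to B0
  B8←B3: walk B3→B1 to B0
  B8←B7: walk B7 to B0
  B0 → ∅
  B1 → {B6,B7,B8}
  B2 → {B6,B7}
  B3 → {B6,B7,B8}
  B4 → {B4,B7}
  B5 → {B4}
  B6 → {B7}
  B7 → {B8}
  B8 → ∅

φ for m: defs {B0,B2,B7,B8}
  DF⁺ = {B6,B7,B8}

Answer: ["B6", "B7", "B8"]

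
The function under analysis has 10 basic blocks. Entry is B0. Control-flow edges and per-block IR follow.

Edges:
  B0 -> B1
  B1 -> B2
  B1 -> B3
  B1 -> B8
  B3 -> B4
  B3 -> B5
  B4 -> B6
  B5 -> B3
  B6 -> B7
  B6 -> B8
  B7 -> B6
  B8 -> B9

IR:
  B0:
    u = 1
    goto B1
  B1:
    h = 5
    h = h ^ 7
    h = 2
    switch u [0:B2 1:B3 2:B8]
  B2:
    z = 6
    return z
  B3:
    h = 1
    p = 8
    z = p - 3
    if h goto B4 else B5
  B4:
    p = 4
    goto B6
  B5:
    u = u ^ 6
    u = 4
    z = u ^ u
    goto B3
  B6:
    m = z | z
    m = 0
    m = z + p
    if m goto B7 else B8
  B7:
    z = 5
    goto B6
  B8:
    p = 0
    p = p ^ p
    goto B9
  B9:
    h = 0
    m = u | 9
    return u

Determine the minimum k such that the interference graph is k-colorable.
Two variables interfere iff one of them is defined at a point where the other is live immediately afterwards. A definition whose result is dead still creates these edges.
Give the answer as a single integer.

def/use:
  B0 def {u} use ∅
  B1 def {h} use {u}
  B2 def {z} use ∅
  B3 def {h,p,z} use ∅
  B4 def {p} use ∅
  B5 def {u,z} use {u}
  B6 def {m} use {p,z}
  B7 def {z} use ∅
  B8 def {p} use ∅
  B9 def {h,m} use {u}

Live sets:
  B0: in=∅ out={u}
  B1: in={u} out={u}
  B2: in=∅ out=∅
  B3: in={u} out={u,z}
  B4: in={u,z} out={p,u,z}
  B5: in={u} out={u}
  B6: in={p,u,z} out={p,u}
  B7: in={p,u} out={p,u,z}
  B8: in={u} out={u}
  B9: in={u} out=∅

Interfere edges:
  h — {p,u,z}
  m — {p,u,z}
  p — {h,m,u,z}
  u — {h,m,p,z}
  z — {h,m,p,u}

Registers:
  clique {h,p,u,z} ⇒ need ≥ 4
  assign h→R3 m→R3 p→R0 u→R1 z→R2 — no edge inside a register ⇒ χ ≤ 4
  χ = 4

Answer: 4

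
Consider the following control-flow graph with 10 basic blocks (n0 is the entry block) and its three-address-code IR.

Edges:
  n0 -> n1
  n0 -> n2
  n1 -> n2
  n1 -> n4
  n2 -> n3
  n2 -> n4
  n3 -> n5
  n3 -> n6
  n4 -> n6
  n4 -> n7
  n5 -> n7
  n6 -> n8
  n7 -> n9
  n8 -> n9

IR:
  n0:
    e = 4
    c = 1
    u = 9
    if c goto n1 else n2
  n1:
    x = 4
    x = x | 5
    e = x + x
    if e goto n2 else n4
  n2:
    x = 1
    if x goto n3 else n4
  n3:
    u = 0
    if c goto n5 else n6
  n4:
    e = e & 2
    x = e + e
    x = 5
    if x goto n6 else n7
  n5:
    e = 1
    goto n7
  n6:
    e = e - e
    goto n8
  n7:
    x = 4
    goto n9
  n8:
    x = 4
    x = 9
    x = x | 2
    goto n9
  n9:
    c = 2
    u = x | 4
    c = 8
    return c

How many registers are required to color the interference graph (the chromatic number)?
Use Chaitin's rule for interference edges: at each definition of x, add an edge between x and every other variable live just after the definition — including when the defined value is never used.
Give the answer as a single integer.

Answer: 3

Derivation:
def/use:
  n0: def={c,e,u} ue=∅
  n1: def={e,x} ue=∅
  n2: def={x} ue=∅
  n3: def={u} ue={c}
  n4: def={e,x} ue={e}
  n5: def={e} ue=∅
  n6: def={e} ue={e}
  n7: def={x} ue=∅
  n8: def={x} ue=∅
  n9: def={c,u} ue={x}

Liveness:
  n0 li=∅ lo={c,e}
  n1 li={c} lo={c,e}
  n2 li={c,e} lo={c,e}
  n3 li={c,e} lo={e}
  n4 li={e} lo={e}
  n5 li=∅ lo=∅
  n6 li={e} lo=∅
  n7 li=∅ lo={x}
  n8 li=∅ lo={x}
  n9 li={x} lo=∅

Interference:
  c — {e,u,x}
  e — {c,u,x}
  u — {c,e}
  x — {c,e}

Registers:
  clique {c,e,u} ⇒ need ≥ 3
  3-colouring: R0={c}  R1={e}  R2={u,x}
  χ = 3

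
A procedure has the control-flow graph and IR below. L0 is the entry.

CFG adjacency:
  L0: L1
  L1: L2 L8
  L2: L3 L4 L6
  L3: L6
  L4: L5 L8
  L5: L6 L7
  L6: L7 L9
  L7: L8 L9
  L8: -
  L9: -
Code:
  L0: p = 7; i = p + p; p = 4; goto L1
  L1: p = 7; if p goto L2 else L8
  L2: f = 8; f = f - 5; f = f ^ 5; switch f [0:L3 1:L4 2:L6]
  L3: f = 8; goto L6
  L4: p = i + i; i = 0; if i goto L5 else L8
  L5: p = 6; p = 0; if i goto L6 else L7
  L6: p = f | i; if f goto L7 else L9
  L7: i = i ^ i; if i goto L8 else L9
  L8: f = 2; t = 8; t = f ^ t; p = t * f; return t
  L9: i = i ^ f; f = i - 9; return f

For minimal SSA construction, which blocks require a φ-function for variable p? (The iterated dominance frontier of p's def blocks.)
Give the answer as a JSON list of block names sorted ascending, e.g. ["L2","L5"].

idom tree: L1←L0 L2←L1 L3←L2 L4←L2 L5←L4 L6←L2 L7←L2 L8←L1 L9←L2
Dom∩ at merges:
  L6: preds {L2,L3,L5}: {L0,L1,L2} ∩ {L0,L1,L2,L3} ∩ {L0,L1,L2,L4,L5} = {L0,L1,L2}; idom=L2
  L7: preds {L5,L6}: {L0,L1,L2,L4,L5} ∩ {L0,L1,L2,L6} = {L0,L1,L2}; idom=L2
  L8: preds {L1,L4,L7}: {L0,L1} ∩ {L0,L1,L2,L4} ∩ {L0,L1,L2,L7} = {L0,L1}; idom=L1
  L9: preds {L6,L7}: {L0,L1,L2,L6} ∩ {L0,L1,L2,L7} = {L0,L1,L2}; idom=L2

Frontier:
  L6←L2: walk · to L2
  L6←L3: walk L3 to L2
  L6←L5: walk L5→L4 to L2
  L7←L5: walk L5→L4 to L2
  L7←L6: walk L6 to L2
  L8←L1: walk · to L1
  L8←L4: walk L4→L2 to L1
  L8←L7: walk L7→L2 to L1
  L9←L6: walk L6 to L2
  L9←L7: walk L7 to L2
  L0 → ∅
  L1 → ∅
  L2 → {L8}
  L3 → {L6}
  L4 → {L6,L7,L8}
  L5 → {L6,L7}
  L6 → {L7,L9}
  L7 → {L8,L9}
  L8 → ∅
  L9 → ∅

φ for p: defs {L0,L1,L4,L5,L6,L8}
  DF⁺ = {L6,L7,L8,L9}

Answer: ["L6", "L7", "L8", "L9"]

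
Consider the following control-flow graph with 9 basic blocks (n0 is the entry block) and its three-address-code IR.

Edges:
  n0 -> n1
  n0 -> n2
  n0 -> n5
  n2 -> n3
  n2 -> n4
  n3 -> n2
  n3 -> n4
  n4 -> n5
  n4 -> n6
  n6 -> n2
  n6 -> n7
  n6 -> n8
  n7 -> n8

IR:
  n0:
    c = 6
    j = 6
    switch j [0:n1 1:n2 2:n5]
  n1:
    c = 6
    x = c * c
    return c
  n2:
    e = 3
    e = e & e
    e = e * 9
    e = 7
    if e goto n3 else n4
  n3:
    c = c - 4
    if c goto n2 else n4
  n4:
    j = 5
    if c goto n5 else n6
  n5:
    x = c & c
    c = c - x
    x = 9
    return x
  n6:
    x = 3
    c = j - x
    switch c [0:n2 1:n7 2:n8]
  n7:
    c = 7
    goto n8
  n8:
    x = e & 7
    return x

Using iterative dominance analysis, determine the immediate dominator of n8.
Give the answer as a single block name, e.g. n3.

Answer: n6

Working:
idom tree: n1←n0 n2←n0 n3←n2 n4←n2 n5←n0 n6←n4 n7←n6 n8←n6
Dom at joins:
  n2: preds {n0,n3,n6}: {n0} ∩ {n0,n2,n3} ∩ {n0,n2,n4,n6} = {n0}; idom=n0
  n4: preds {n2,n3}: {n0,n2} ∩ {n0,n2,n3} = {n0,n2}; idom=n2
  n5: preds {n0,n4}: {n0} ∩ {n0,n2,n4} = {n0}; idom=n0
  n8: preds {n6,n7}: {n0,n2,n4,n6} ∩ {n0,n2,n4,n6,n7} = {n0,n2,n4,n6}; idom=n6

idom(n8) = n6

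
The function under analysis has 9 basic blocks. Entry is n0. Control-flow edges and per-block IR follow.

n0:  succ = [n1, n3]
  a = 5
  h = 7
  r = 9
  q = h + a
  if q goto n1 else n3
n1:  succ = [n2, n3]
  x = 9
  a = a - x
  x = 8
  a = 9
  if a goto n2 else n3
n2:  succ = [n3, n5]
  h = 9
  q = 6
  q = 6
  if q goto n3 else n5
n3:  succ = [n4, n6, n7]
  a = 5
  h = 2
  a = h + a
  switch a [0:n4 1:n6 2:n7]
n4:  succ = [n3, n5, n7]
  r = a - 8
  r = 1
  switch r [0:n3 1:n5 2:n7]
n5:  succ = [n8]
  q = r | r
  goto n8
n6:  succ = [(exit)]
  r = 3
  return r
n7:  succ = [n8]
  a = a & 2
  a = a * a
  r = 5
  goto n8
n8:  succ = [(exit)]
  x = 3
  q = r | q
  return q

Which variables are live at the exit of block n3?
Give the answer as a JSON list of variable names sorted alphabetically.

def/use:
  n0 def {a,h,q,r} use ∅
  n1 def {a,x} use {a}
  n2 def {h,q} use ∅
  n3 def {a,h} use ∅
  n4 def {r} use {a}
  n5 def {q} use {r}
  n6 def {r} use ∅
  n7 def {a,r} use {a}
  n8 def {q,x} use {q,r}

Live sets:
  n0 li=∅ lo={a,q,r}
  n1 li={a,q,r} lo={q,r}
  n2 li={r} lo={q,r}
  n3 li={q} lo={a,q}
  n4 li={a,q} lo={a,q,r}
  n5 li={r} lo={q,r}
  n6 li=∅ lo=∅
  n7 li={a,q} lo={q,r}
  n8 li={q,r} lo=∅

live-out(n3) = ["a", "q"]

Answer: ["a", "q"]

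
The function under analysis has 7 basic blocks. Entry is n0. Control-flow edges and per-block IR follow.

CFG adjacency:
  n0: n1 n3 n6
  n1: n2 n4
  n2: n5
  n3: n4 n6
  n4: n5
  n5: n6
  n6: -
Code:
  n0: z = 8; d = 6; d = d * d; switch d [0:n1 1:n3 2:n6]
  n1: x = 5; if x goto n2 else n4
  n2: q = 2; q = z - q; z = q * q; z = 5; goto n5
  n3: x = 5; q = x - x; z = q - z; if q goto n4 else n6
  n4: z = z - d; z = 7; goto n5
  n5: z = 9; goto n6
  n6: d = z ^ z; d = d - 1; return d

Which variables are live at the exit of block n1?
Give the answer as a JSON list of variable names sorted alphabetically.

def/use:
  n0: {d,z} / ∅
  n1: {x} / ∅
  n2: {q,z} / {z}
  n3: {q,x,z} / {z}
  n4: {z} / {d,z}
  n5: {z} / ∅
  n6: {d} / {z}

Live sets:
  n0: in=∅ out={d,z}
  n1: in={d,z} out={d,z}
  n2: in={z} out=∅
  n3: in={d,z} out={d,z}
  n4: in={d,z} out=∅
  n5: in=∅ out={z}
  n6: in={z} out=∅

live-out(n1) = ["d", "z"]

Answer: ["d", "z"]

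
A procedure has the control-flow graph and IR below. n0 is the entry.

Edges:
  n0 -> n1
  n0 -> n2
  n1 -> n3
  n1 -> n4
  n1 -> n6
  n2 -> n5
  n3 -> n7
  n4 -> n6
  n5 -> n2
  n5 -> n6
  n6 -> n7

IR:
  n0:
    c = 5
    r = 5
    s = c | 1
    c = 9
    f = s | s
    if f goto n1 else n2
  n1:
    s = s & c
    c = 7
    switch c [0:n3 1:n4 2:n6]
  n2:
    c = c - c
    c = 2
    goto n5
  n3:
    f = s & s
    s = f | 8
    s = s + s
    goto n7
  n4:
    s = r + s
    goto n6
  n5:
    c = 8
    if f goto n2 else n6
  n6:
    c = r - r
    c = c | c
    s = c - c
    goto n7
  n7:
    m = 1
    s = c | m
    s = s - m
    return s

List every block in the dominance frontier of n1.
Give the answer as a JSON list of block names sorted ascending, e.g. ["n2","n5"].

idom tree: n1←n0 n2←n0 n3←n1 n4←n1 n5←n2 n6←n0 n7←n0
Dom at joins:
  n2: preds {n0,n5}: {n0} ∩ {n0,n2,n5} = {n0}; idom=n0
  n6: preds {n1,n4,n5}: {n0,n1} ∩ {n0,n1,n4} ∩ {n0,n2,n5} = {n0}; idom=n0
  n7: preds {n3,n6}: {n0,n1,n3} ∩ {n0,n6} = {n0}; idom=n0

Frontier:
  n2←n0: walk · to n0
  n2←n5: walk n5→n2 to n0
  n6←n1: walk n1 to n0
  n6←n4: walk n4→n1 to n0
  n6←n5: walk n5→n2 to n0
  n7←n3: walk n3→n1 to n0
  n7←n6: walk n6 to n0
  n0 → ∅
  n1 → {n6,n7}
  n2 → {n2,n6}
  n3 → {n7}
  n4 → {n6}
  n5 → {n2,n6}
  n6 → {n7}
  n7 → ∅

DF(n1) = ["n6", "n7"]

Answer: ["n6", "n7"]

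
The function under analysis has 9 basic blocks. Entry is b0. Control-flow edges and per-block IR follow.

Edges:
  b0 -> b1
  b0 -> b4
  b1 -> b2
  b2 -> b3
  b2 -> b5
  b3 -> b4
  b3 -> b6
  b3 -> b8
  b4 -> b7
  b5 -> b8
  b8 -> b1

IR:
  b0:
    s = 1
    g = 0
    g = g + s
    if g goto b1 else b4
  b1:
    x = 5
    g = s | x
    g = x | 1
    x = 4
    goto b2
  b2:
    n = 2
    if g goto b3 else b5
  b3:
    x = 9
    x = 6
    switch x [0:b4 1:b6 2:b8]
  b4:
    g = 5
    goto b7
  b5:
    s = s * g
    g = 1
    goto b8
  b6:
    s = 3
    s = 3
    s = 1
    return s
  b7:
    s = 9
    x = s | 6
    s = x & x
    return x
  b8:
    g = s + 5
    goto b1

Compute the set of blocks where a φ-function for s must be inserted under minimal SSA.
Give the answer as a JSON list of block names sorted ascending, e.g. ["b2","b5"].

idom tree: b1←b0 b2←b1 b3←b2 b4←b0 b5←b2 b6←b3 b7←b4 b8←b2
Dom∩ at merges:
  b1: preds {b0,b8}: {b0} ∩ {b0,b1,b2,b8} = {b0}; idom=b0
  b4: preds {b0,b3}: {b0} ∩ {b0,b1,b2,b3} = {b0}; idom=b0
  b8: preds {b3,b5}: {b0,b1,b2,b3} ∩ {b0,b1,b2,b5} = {b0,b1,b2}; idom=b2

DF walk-up:
  b1←b0: walk · to b0
  b1←b8: walk b8→b2→b1 to b0
  b4←b0: walk · to b0
  b4←b3: walk b3→b2→b1 to b0
  b8←b3: walk b3 to b2
  b8←b5: walk b5 to b2
  b0: DF=∅
  b1: DF={b1,b4}
  b2: DF={b1,b4}
  b3: DF={b4,b8}
  b4: DF=∅
  b5: DF={b8}
  b6: DF=∅
  b7: DF=∅
  b8: DF={b1}

φ for s: defs {b0,b5,b6,b7}
  DF⁺ = {b1,b4,b8}

Answer: ["b1", "b4", "b8"]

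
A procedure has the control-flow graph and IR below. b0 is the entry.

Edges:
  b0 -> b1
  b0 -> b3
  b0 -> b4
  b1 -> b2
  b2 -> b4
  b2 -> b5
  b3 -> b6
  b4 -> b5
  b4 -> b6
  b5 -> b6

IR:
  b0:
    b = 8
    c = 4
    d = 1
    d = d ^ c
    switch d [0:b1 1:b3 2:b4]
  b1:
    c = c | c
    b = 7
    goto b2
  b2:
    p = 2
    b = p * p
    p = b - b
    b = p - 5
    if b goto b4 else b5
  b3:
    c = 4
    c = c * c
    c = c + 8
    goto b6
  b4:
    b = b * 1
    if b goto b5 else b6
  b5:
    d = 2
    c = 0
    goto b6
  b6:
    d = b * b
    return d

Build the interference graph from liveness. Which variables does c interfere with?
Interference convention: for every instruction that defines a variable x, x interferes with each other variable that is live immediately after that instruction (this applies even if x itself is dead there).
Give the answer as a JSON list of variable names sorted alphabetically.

Answer: ["b", "d"]

Derivation:
Per-block:
  b0 def {b,c,d} use ∅
  b1 def {b,c} use {c}
  b2 def {b,p} use ∅
  b3 def {c} use ∅
  b4 def {b} use {b}
  b5 def {c,d} use ∅
  b6 def {d} use {b}

Liveness:
  live b0: ∅→{b,c}
  live b1: {c}→∅
  live b2: ∅→{b}
  live b3: {b}→{b}
  live b4: {b}→{b}
  live b5: {b}→{b}
  live b6: {b}→∅

Interfere edges:
  b — {c,d}
  c — {b,d}
  d — {b,c}
  p — ∅

N(c) = ["b", "d"]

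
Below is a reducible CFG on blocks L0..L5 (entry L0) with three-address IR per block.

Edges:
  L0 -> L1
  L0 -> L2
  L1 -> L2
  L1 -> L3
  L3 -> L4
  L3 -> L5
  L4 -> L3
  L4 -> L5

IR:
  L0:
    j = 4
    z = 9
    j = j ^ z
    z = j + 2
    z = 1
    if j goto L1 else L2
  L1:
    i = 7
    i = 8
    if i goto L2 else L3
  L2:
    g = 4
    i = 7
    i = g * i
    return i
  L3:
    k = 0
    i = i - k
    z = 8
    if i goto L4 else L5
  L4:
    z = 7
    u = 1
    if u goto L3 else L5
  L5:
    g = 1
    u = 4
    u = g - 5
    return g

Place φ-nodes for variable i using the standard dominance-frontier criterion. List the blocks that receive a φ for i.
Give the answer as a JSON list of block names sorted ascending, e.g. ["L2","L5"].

Answer: ["L2", "L3"]

Derivation:
idom tree: L1←L0 L2←L0 L3←L1 L4←L3 L5←L3
Dom∩ at merges:
  L2: preds {L0,L1}: {L0} ∩ {L0,L1} = {L0}; idom=L0
  L3: preds {L1,L4}: {L0,L1} ∩ {L0,L1,L3,L4} = {L0,L1}; idom=L1
  L5: preds {L3,L4}: {L0,L1,L3} ∩ {L0,L1,L3,L4} = {L0,L1,L3}; idom=L3

Frontier:
  join L2 pred L0: · stop@L0
  join L2 pred L1: L1 stop@L0
  join L3 pred L1: · stop@L1
  join L3 pred L4: L4→L3 stop@L1
  join L5 pred L3: · stop@L3
  join L5 pred L4: L4 stop@L3
  L0: DF=∅
  L1: DF={L2}
  L2: DF=∅
  L3: DF={L3}
  L4: DF={L3,L5}
  L5: DF=∅

φ for i: defs {L1,L2,L3}
  DF⁺ = {L2,L3}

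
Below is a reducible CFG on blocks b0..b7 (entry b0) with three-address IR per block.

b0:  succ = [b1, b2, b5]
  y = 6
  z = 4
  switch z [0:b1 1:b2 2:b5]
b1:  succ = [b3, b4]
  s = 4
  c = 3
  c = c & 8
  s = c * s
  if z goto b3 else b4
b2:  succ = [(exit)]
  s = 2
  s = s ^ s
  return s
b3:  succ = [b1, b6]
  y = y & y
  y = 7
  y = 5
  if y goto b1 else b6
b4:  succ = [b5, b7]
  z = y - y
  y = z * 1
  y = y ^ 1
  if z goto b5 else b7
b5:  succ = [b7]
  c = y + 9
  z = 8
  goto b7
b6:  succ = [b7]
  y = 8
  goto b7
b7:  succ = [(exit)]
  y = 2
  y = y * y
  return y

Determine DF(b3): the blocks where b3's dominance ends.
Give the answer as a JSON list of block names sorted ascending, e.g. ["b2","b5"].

Answer: ["b1", "b7"]

Working:
idom tree: b1←b0 b2←b0 b3←b1 b4←b1 b5←b0 b6←b3 b7←b0
Join-block Dom:
  b1: preds {b0,b3}: {b0} ∩ {b0,b1,b3} = {b0}; idom=b0
  b5: preds {b0,b4}: {b0} ∩ {b0,b1,b4} = {b0}; idom=b0
  b7: preds {b4,b5,b6}: {b0,b1,b4} ∩ {b0,b5} ∩ {b0,b1,b3,b6} = {b0}; idom=b0

Frontier:
  b1←b0: walk · to b0
  b1←b3: walk b3→b1 to b0
  b5←b0: walk · to b0
  b5←b4: walk b4→b1 to b0
  b7←b4: walk b4→b1 to b0
  b7←b5: walk b5 to b0
  b7←b6: walk b6→b3→b1 to b0
  b0: DF=∅
  b1: DF={b1,b5,b7}
  b2: DF=∅
  b3: DF={b1,b7}
  b4: DF={b5,b7}
  b5: DF={b7}
  b6: DF={b7}
  b7: DF=∅

DF(b3) = ["b1", "b7"]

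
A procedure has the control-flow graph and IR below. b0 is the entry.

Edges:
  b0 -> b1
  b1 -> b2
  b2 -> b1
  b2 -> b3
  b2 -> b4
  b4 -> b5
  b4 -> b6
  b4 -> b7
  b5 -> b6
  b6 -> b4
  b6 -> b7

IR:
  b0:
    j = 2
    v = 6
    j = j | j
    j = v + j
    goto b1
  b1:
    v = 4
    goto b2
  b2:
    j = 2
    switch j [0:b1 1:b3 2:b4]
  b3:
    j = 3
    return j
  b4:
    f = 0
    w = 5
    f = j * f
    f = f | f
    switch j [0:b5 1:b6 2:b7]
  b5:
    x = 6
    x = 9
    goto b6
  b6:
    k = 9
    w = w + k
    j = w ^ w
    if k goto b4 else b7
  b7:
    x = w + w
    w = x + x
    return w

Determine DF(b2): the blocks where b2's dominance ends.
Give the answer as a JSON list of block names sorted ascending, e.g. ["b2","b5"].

Answer: ["b1"]

Derivation:
idom tree: b1←b0 b2←b1 b3←b2 b4←b2 b5←b4 b6←b4 b7←b4
Join-block Dom:
  b1: preds {b0,b2}: {b0} ∩ {b0,b1,b2} = {b0}; idom=b0
  b4: preds {b2,b6}: {b0,b1,b2} ∩ {b0,b1,b2,b4,b6} = {b0,b1,b2}; idom=b2
  b6: preds {b4,b5}: {b0,b1,b2,b4} ∩ {b0,b1,b2,b4,b5} = {b0,b1,b2,b4}; idom=b4
  b7: preds {b4,b6}: {b0,b1,b2,b4} ∩ {b0,b1,b2,b4,b6} = {b0,b1,b2,b4}; idom=b4

DF derivation:
  b1←b0: walk · to b0
  b1←b2: walk b2→b1 to b0
  b4←b2: walk · to b2
  b4←b6: walk b6→b4 to b2
  b6←b4: walk · to b4
  b6←b5: walk b5 to b4
  b7←b4: walk · to b4
  b7←b6: walk b6 to b4
  DF(b0)=∅
  DF(b1)={b1}
  DF(b2)={b1}
  DF(b3)=∅
  DF(b4)={b4}
  DF(b5)={b6}
  DF(b6)={b4,b7}
  DF(b7)=∅

DF(b2) = ["b1"]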